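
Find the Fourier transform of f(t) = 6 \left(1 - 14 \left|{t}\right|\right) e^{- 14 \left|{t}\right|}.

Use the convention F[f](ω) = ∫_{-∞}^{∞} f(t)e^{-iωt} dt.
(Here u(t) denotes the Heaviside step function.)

F(ω) = \frac{336 \omega^{2}}{\left(\omega^{2} + 196\right)^{2}}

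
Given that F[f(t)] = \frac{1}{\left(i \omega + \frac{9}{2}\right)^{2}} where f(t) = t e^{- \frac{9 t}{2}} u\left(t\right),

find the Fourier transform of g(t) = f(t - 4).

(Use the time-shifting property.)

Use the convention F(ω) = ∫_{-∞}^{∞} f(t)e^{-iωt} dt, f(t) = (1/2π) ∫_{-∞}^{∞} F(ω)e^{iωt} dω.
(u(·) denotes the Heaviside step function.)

F[g](ω) = \frac{4 e^{- 4 i \omega}}{\left(2 i \omega + 9\right)^{2}}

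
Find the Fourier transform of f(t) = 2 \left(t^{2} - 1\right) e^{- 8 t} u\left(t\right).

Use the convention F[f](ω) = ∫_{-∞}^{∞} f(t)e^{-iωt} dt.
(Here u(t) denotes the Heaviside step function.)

F(ω) = \frac{2 \left(2 i \omega - \left(i \omega + 8\right)^{3} + 16\right)}{\left(i \omega + 8\right)^{4}}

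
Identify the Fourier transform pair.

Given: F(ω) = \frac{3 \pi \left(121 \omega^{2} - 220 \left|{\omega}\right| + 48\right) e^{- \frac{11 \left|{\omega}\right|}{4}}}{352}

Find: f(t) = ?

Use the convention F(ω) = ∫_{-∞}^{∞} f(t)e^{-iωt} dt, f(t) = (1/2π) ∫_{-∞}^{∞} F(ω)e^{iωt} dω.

f(t) = \frac{3 t^{4}}{\left(t^{2} + \frac{121}{16}\right)^{3}}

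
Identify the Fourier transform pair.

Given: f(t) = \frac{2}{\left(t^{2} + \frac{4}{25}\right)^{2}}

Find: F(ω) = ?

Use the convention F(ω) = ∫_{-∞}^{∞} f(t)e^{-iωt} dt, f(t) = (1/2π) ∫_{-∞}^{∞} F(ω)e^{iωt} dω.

F(ω) = \frac{25 \pi \left(2 \left|{\omega}\right| + 5\right) e^{- \frac{2 \left|{\omega}\right|}{5}}}{8}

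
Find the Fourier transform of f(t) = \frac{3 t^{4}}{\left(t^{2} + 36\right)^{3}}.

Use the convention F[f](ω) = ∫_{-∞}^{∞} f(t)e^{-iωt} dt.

F(ω) = \frac{3 \pi \left(12 \omega^{2} - 10 \left|{\omega}\right| + 1\right) e^{- 6 \left|{\omega}\right|}}{16}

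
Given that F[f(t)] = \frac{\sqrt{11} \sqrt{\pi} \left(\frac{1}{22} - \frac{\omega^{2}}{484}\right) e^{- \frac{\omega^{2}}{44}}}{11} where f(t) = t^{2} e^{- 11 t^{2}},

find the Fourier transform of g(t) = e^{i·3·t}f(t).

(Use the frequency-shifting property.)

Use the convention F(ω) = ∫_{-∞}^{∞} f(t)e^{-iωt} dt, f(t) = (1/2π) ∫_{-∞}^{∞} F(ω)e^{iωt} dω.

F[g](ω) = \frac{\sqrt{11} \sqrt{\pi} \left(22 - \left(\omega - 3\right)^{2}\right) e^{- \frac{\left(\omega - 3\right)^{2}}{44}}}{5324}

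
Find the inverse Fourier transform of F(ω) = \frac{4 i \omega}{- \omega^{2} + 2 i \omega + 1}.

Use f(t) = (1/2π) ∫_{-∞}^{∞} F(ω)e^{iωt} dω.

f(t) = 4 \left(1 - t\right) e^{- t} u\left(t\right)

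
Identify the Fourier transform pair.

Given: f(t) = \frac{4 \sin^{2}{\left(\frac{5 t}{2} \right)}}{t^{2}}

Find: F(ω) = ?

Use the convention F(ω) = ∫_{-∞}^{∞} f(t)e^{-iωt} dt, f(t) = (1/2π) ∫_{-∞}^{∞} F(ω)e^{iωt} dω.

F(ω) = \begin{cases} 2 \pi \left(5 - \left|{\omega}\right|\right) & \text{for}\: \omega > -5 \wedge \omega < 5 \\0 & \text{otherwise} \end{cases}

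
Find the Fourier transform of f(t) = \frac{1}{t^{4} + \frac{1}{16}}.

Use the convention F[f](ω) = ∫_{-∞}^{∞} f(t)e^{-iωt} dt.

F(ω) = 8 \pi e^{- \frac{\sqrt{2} \left|{\omega}\right|}{4}} \sin{\left(\frac{\sqrt{2} \left|{\omega}\right|}{4} + \frac{\pi}{4} \right)}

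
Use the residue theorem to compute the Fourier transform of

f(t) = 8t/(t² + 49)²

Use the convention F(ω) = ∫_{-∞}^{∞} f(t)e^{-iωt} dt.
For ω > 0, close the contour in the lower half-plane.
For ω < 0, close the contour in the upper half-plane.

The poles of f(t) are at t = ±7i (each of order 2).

Let g(z) = f(z)e^{-iωz}; for large |z| the factor e^{-iωz} decays in the lower half-plane when ω > 0 and in the upper half-plane when ω < 0.

Case ω > 0 (lower half-plane, clockwise contour ⇒ F(ω) = -2πi·ΣRes):
  Res_{z = - 7 i} g(z) = \frac{2 \omega e^{- 7 \omega}}{7} (pole of order 2)
  F(ω) = -2πi·ΣRes = - \frac{4 i \pi \omega e^{- 7 \omega}}{7}

Case ω < 0 (upper half-plane, counterclockwise contour ⇒ F(ω) = +2πi·ΣRes):
  Res_{z = 7 i} g(z) = - \frac{2 \omega e^{7 \omega}}{7} (pole of order 2)
  F(ω) = 2πi·ΣRes = - \frac{4 i \pi \omega e^{7 \omega}}{7}

Both cases combine into a single formula in |ω|:

F(ω) = - \frac{4 i \pi \omega e^{- 7 \left|{\omega}\right|}}{7}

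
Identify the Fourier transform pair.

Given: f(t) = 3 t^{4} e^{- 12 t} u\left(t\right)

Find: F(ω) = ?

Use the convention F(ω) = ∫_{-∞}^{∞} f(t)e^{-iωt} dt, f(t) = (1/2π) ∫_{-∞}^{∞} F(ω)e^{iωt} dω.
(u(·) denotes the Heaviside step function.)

F(ω) = \frac{72}{\left(i \omega + 12\right)^{5}}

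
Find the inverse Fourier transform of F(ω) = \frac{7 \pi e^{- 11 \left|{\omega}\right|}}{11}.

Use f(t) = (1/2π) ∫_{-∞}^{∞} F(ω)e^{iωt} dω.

f(t) = \frac{7}{t^{2} + 121}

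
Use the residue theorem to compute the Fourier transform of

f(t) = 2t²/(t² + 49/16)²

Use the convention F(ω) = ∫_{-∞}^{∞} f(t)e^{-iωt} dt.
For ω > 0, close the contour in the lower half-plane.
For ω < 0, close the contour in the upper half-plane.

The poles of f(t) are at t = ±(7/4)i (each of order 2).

Let g(z) = f(z)e^{-iωz}; for large |z| the factor e^{-iωz} decays in the lower half-plane when ω > 0 and in the upper half-plane when ω < 0.

Case ω > 0 (lower half-plane, clockwise contour ⇒ F(ω) = -2πi·ΣRes):
  Res_{z = - \frac{7 i}{4}} g(z) = \frac{i \left(4 - 7 \omega\right) e^{- \frac{7 \omega}{4}}}{14} (pole of order 2)
  F(ω) = -2πi·ΣRes = \frac{\pi \left(4 - 7 \omega\right) e^{- \frac{7 \omega}{4}}}{7}

Case ω < 0 (upper half-plane, counterclockwise contour ⇒ F(ω) = +2πi·ΣRes):
  Res_{z = \frac{7 i}{4}} g(z) = \frac{i \left(- 7 \omega - 4\right) e^{\frac{7 \omega}{4}}}{14} (pole of order 2)
  F(ω) = 2πi·ΣRes = \frac{\pi \left(7 \omega + 4\right) e^{\frac{7 \omega}{4}}}{7}

Both cases combine into a single formula in |ω|:

F(ω) = \frac{\pi \left(4 - 7 \left|{\omega}\right|\right) e^{- \frac{7 \left|{\omega}\right|}{4}}}{7}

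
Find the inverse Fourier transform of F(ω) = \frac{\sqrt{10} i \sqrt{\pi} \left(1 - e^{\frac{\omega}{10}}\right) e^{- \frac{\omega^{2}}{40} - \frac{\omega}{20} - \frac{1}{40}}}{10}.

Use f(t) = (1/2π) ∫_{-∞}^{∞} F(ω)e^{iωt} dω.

f(t) = 2 e^{- 10 t^{2}} \sin{\left(t \right)}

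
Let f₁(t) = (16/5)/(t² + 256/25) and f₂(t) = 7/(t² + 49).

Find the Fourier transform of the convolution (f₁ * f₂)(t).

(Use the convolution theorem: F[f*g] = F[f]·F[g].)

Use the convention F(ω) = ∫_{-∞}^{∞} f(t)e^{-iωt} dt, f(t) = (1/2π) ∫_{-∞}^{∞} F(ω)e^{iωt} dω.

F[f₁*f₂](ω) = \pi^{2} e^{- \frac{51 \left|{\omega}\right|}{5}}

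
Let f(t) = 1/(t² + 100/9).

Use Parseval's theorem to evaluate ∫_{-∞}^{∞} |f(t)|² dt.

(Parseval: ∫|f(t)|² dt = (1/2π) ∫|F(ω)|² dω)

∫|f(t)|² dt = \frac{27 \pi}{2000}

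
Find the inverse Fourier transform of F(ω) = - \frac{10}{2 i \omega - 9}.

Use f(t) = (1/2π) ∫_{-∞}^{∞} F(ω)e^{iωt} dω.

f(t) = 5 e^{\frac{9 t}{2}} u\left(- t\right)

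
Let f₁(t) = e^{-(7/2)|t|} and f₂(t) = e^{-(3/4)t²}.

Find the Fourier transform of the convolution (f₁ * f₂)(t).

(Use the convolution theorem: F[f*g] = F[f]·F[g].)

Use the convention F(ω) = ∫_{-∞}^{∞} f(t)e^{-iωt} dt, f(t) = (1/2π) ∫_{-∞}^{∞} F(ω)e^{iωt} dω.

F[f₁*f₂](ω) = \frac{56 \sqrt{3} \sqrt{\pi} e^{- \frac{\omega^{2}}{3}}}{3 \left(4 \omega^{2} + 49\right)}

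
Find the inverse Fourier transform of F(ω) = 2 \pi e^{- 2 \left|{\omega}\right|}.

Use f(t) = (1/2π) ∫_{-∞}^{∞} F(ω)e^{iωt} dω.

f(t) = \frac{4}{t^{2} + 4}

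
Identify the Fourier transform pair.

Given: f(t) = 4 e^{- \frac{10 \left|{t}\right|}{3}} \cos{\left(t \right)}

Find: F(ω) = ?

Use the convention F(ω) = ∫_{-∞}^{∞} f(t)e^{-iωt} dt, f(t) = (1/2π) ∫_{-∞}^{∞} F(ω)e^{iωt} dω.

F(ω) = \frac{240 \left(9 \omega^{2} + 109\right)}{81 \omega^{4} + 1638 \omega^{2} + 11881}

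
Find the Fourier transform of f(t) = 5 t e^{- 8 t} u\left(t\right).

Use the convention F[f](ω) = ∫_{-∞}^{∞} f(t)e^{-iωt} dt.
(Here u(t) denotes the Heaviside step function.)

F(ω) = \frac{5}{\left(i \omega + 8\right)^{2}}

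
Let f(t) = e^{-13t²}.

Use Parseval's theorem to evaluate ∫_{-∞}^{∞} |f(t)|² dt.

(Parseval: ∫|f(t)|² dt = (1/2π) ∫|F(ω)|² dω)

∫|f(t)|² dt = \frac{\sqrt{26} \sqrt{\pi}}{26}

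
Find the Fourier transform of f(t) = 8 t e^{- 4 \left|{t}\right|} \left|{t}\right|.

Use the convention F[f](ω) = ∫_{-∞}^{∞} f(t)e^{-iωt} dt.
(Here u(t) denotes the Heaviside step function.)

F(ω) = \frac{32 i \omega \left(\omega^{2} - 48\right)}{\left(\omega^{2} + 16\right)^{3}}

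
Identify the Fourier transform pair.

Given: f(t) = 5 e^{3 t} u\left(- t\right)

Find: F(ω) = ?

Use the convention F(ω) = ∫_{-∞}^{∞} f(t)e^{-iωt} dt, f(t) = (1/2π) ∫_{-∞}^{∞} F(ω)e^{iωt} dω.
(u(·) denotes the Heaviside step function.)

F(ω) = - \frac{5}{i \omega - 3}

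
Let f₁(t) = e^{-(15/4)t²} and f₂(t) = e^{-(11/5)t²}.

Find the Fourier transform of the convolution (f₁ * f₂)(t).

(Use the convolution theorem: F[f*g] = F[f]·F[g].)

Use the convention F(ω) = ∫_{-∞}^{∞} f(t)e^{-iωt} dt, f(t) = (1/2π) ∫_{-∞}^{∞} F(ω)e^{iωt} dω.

F[f₁*f₂](ω) = \frac{2 \sqrt{33} \pi e^{- \frac{119 \omega^{2}}{660}}}{33}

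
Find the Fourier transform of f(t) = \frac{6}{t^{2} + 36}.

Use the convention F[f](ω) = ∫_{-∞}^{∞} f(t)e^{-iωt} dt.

F(ω) = \pi e^{- 6 \left|{\omega}\right|}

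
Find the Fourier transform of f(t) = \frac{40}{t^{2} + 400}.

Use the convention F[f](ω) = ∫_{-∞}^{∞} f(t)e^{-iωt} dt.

F(ω) = 2 \pi e^{- 20 \left|{\omega}\right|}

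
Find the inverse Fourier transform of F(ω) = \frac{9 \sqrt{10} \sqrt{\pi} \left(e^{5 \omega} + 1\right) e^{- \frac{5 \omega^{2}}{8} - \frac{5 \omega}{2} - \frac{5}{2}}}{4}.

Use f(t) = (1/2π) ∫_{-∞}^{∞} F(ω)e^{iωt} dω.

f(t) = 9 e^{- \frac{2 t^{2}}{5}} \cos{\left(2 t \right)}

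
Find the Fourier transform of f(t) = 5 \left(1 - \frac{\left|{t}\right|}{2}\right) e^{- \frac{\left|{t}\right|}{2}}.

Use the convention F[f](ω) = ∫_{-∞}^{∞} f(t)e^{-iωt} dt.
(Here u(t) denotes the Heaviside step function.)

F(ω) = \frac{160 \omega^{2}}{\left(4 \omega^{2} + 1\right)^{2}}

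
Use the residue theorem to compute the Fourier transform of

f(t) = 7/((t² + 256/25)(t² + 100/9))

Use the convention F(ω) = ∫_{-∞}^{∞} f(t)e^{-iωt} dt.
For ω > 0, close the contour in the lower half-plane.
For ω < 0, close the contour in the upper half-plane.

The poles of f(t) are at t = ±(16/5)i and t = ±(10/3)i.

Let g(z) = f(z)e^{-iωz}; for large |z| the factor e^{-iωz} decays in the lower half-plane when ω > 0 and in the upper half-plane when ω < 0.

Case ω > 0 (lower half-plane, clockwise contour ⇒ F(ω) = -2πi·ΣRes):
  Res_{z = - \frac{16 i}{5}} g(z) = \frac{1125 i e^{- \frac{16 \omega}{5}}}{896}
  Res_{z = - \frac{10 i}{3}} g(z) = - \frac{135 i e^{- \frac{10 \omega}{3}}}{112}
  F(ω) = -2πi·ΣRes = - \frac{135 \pi e^{- \frac{10 \omega}{3}}}{56} + \frac{1125 \pi e^{- \frac{16 \omega}{5}}}{448}

Case ω < 0 (upper half-plane, counterclockwise contour ⇒ F(ω) = +2πi·ΣRes):
  Res_{z = \frac{16 i}{5}} g(z) = - \frac{1125 i e^{\frac{16 \omega}{5}}}{896}
  Res_{z = \frac{10 i}{3}} g(z) = \frac{135 i e^{\frac{10 \omega}{3}}}{112}
  F(ω) = 2πi·ΣRes = \frac{45 \pi \left(25 e^{\frac{16 \omega}{5}} - 24 e^{\frac{10 \omega}{3}}\right)}{448}

Both cases combine into a single formula in |ω|:

F(ω) = - \frac{135 \pi e^{- \frac{10 \left|{\omega}\right|}{3}}}{56} + \frac{1125 \pi e^{- \frac{16 \left|{\omega}\right|}{5}}}{448}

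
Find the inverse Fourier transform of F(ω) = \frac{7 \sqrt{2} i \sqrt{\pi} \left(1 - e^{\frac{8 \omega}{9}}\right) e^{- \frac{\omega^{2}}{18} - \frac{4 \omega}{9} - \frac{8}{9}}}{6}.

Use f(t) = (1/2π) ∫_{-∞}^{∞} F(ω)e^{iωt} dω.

f(t) = 7 e^{- \frac{9 t^{2}}{2}} \sin{\left(4 t \right)}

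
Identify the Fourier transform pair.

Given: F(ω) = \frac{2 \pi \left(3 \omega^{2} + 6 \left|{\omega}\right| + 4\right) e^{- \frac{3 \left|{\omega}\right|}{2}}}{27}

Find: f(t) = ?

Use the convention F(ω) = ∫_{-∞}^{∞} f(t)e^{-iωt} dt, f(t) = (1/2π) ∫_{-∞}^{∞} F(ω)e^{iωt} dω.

f(t) = \frac{6}{\left(t^{2} + \frac{9}{4}\right)^{3}}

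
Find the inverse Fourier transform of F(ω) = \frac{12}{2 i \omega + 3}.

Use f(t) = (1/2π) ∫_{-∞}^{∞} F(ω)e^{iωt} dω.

f(t) = 6 e^{- \frac{3 t}{2}} u\left(t\right)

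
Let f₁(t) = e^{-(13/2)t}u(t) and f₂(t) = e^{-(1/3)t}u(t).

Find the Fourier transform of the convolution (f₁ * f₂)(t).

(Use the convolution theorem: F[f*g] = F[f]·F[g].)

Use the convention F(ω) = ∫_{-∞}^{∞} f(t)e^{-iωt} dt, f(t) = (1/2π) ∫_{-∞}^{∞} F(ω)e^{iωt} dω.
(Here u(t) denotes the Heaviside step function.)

F[f₁*f₂](ω) = \frac{6}{- 6 \omega^{2} + 41 i \omega + 13}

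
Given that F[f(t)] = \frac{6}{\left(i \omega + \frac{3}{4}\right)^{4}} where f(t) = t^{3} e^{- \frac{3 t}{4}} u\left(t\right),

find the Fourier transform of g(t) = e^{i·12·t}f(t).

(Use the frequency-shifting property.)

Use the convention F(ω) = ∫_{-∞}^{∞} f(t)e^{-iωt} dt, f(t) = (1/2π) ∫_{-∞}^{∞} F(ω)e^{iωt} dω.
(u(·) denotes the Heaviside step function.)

F[g](ω) = \frac{1536}{\left(4 i \left(\omega - 12\right) + 3\right)^{4}}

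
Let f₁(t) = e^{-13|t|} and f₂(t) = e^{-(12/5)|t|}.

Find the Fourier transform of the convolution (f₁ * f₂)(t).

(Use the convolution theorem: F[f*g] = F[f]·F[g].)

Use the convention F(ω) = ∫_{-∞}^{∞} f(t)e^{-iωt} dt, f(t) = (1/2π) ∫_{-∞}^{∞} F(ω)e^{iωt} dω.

F[f₁*f₂](ω) = \frac{3120}{\left(\omega^{2} + 169\right) \left(25 \omega^{2} + 144\right)}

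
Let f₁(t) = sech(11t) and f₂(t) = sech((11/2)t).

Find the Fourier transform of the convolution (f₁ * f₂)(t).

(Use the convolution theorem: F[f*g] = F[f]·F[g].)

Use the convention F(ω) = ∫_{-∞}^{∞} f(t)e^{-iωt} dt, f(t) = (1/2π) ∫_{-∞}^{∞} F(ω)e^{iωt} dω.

F[f₁*f₂](ω) = \frac{2 \pi^{2}}{121 \cosh{\left(\frac{\pi \omega}{22} \right)} \cosh{\left(\frac{\pi \omega}{11} \right)}}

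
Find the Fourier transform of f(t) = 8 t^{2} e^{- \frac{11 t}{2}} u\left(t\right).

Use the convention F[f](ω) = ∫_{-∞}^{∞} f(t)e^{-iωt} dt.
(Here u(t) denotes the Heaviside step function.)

F(ω) = \frac{128}{\left(2 i \omega + 11\right)^{3}}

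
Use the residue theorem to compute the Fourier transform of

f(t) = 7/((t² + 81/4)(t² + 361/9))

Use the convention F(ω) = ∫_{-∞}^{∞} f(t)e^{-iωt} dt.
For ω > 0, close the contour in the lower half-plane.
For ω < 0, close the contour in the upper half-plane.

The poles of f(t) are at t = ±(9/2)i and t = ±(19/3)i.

Let g(z) = f(z)e^{-iωz}; for large |z| the factor e^{-iωz} decays in the lower half-plane when ω > 0 and in the upper half-plane when ω < 0.

Case ω > 0 (lower half-plane, clockwise contour ⇒ F(ω) = -2πi·ΣRes):
  Res_{z = - \frac{9 i}{2}} g(z) = \frac{28 i e^{- \frac{9 \omega}{2}}}{715}
  Res_{z = - \frac{19 i}{3}} g(z) = - \frac{378 i e^{- \frac{19 \omega}{3}}}{13585}
  F(ω) = -2πi·ΣRes = \frac{56 \pi e^{- \frac{9 \omega}{2}}}{715} - \frac{756 \pi e^{- \frac{19 \omega}{3}}}{13585}

Case ω < 0 (upper half-plane, counterclockwise contour ⇒ F(ω) = +2πi·ΣRes):
  Res_{z = \frac{9 i}{2}} g(z) = - \frac{28 i e^{\frac{9 \omega}{2}}}{715}
  Res_{z = \frac{19 i}{3}} g(z) = \frac{378 i e^{\frac{19 \omega}{3}}}{13585}
  F(ω) = 2πi·ΣRes = \frac{28 \pi \left(- 27 e^{\frac{19 \omega}{3}} + 38 e^{\frac{9 \omega}{2}}\right)}{13585}

Both cases combine into a single formula in |ω|:

F(ω) = \frac{56 \pi e^{- \frac{9 \left|{\omega}\right|}{2}}}{715} - \frac{756 \pi e^{- \frac{19 \left|{\omega}\right|}{3}}}{13585}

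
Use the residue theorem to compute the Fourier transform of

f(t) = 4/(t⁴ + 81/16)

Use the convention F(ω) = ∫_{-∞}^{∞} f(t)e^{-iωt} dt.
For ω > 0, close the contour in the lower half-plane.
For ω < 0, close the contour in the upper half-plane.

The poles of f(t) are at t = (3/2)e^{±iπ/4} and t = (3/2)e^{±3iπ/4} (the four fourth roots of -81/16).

Let g(z) = f(z)e^{-iωz}; for large |z| the factor e^{-iωz} decays in the lower half-plane when ω > 0 and in the upper half-plane when ω < 0.

Case ω > 0 (lower half-plane, clockwise contour ⇒ F(ω) = -2πi·ΣRes):
  Res_{z = - \frac{3 \sqrt{2}}{4} - \frac{3 \sqrt{2} i}{4}} g(z) = \frac{4 \sqrt{2} \left(1 + i\right) e^{\frac{3 \sqrt{2} \omega \left(-1 + i\right)}{4}}}{27}
  Res_{z = \frac{3 \sqrt{2}}{4} - \frac{3 \sqrt{2} i}{4}} g(z) = \frac{4 \sqrt{2} \left(-1 + i\right) e^{- \frac{3 \sqrt{2} \omega \left(1 + i\right)}{4}}}{27}
  F(ω) = -2πi·ΣRes = \frac{8 \sqrt{2} \pi \left(\left(1 - i\right) e^{\frac{3 \sqrt{2} i \omega}{2}} + 1 + i\right) e^{- \frac{3 \sqrt{2} \omega \left(1 + i\right)}{4}}}{27} = \frac{32 \pi e^{- \frac{3 \sqrt{2} \omega}{4}} \sin{\left(\frac{3 \sqrt{2} \omega}{4} + \frac{\pi}{4} \right)}}{27}

Case ω < 0 (upper half-plane, counterclockwise contour ⇒ F(ω) = +2πi·ΣRes):
  Res_{z = \frac{3 \sqrt{2}}{4} + \frac{3 \sqrt{2} i}{4}} g(z) = - \frac{4 \sqrt{2} \left(1 + i\right) e^{\frac{3 \sqrt{2} \omega \left(1 - i\right)}{4}}}{27}
  Res_{z = - \frac{3 \sqrt{2}}{4} + \frac{3 \sqrt{2} i}{4}} g(z) = \frac{4 \sqrt{2} \left(1 - i\right) e^{\frac{3 \sqrt{2} \omega \left(1 + i\right)}{4}}}{27}
  F(ω) = 2πi·ΣRes = - \frac{8 \sqrt{2} i \pi \left(\left(1 + i\right) e^{\frac{3 \sqrt{2} \omega \left(1 - i\right)}{4}} - \left(1 - i\right) e^{\frac{3 \sqrt{2} \omega \left(1 + i\right)}{4}}\right)}{27} = \frac{32 \pi e^{\frac{3 \sqrt{2} \omega}{4}} \cos{\left(\frac{3 \sqrt{2} \omega}{4} + \frac{\pi}{4} \right)}}{27}

Both cases combine into a single formula in |ω|:

F(ω) = \frac{32 \pi e^{- \frac{3 \sqrt{2} \left|{\omega}\right|}{4}} \sin{\left(\frac{3 \sqrt{2} \left|{\omega}\right|}{4} + \frac{\pi}{4} \right)}}{27}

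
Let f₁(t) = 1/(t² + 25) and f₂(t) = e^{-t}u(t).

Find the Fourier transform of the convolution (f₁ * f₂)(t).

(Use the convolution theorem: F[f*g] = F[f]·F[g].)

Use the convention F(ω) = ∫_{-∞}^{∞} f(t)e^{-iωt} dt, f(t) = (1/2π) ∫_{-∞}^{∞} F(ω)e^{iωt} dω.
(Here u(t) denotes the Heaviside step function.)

F[f₁*f₂](ω) = \frac{\pi e^{- 5 \left|{\omega}\right|}}{5 \left(i \omega + 1\right)}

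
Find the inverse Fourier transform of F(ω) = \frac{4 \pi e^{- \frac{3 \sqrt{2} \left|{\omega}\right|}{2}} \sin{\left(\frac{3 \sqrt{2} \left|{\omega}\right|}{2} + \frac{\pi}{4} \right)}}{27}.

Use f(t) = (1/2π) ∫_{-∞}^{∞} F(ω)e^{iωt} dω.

f(t) = \frac{4}{t^{4} + 81}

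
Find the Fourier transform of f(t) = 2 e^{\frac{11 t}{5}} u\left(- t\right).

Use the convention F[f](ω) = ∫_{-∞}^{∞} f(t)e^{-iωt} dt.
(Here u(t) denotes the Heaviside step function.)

F(ω) = - \frac{10}{5 i \omega - 11}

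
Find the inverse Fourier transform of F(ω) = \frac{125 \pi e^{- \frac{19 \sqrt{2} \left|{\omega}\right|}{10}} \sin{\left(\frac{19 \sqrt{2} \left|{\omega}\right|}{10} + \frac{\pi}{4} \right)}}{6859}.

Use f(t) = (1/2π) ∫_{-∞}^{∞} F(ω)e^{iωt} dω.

f(t) = \frac{1}{t^{4} + \frac{130321}{625}}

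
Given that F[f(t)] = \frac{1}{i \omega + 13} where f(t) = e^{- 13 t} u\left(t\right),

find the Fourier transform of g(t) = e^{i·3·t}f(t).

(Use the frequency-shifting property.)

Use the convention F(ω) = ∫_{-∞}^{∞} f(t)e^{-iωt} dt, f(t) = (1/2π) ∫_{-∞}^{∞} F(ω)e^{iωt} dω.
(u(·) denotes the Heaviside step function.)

F[g](ω) = \frac{1}{i \left(\omega - 3\right) + 13}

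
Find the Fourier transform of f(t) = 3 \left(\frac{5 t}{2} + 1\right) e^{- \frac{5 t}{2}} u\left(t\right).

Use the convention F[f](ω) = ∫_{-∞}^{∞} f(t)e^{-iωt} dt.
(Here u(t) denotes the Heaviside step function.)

F(ω) = \frac{12 \left(- i \omega - 5\right)}{4 \omega^{2} - 20 i \omega - 25}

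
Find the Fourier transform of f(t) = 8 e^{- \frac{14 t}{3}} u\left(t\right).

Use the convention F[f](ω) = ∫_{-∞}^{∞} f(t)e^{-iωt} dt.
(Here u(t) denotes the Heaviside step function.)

F(ω) = \frac{24}{3 i \omega + 14}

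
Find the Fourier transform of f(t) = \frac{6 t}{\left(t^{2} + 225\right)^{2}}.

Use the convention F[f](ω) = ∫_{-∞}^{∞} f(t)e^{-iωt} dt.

F(ω) = - \frac{i \pi \omega e^{- 15 \left|{\omega}\right|}}{5}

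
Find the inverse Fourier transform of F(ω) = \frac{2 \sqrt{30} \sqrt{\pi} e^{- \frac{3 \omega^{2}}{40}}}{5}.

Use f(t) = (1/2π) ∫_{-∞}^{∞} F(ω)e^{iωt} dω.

f(t) = 4 e^{- \frac{10 t^{2}}{3}}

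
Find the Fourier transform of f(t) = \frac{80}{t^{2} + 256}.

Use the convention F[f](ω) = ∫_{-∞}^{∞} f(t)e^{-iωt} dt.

F(ω) = 5 \pi e^{- 16 \left|{\omega}\right|}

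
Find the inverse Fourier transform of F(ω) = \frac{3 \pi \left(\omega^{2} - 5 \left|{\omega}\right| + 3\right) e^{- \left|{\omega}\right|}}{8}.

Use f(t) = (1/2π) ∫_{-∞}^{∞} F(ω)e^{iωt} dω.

f(t) = \frac{3 t^{4}}{\left(t^{2} + 1\right)^{3}}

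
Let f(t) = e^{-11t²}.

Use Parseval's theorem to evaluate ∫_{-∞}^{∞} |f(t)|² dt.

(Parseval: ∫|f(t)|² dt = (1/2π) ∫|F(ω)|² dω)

∫|f(t)|² dt = \frac{\sqrt{22} \sqrt{\pi}}{22}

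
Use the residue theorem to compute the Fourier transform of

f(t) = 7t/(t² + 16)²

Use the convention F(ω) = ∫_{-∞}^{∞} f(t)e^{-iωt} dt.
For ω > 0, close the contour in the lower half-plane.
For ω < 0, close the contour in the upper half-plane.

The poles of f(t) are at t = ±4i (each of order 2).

Let g(z) = f(z)e^{-iωz}; for large |z| the factor e^{-iωz} decays in the lower half-plane when ω > 0 and in the upper half-plane when ω < 0.

Case ω > 0 (lower half-plane, clockwise contour ⇒ F(ω) = -2πi·ΣRes):
  Res_{z = - 4 i} g(z) = \frac{7 \omega e^{- 4 \omega}}{16} (pole of order 2)
  F(ω) = -2πi·ΣRes = - \frac{7 i \pi \omega e^{- 4 \omega}}{8}

Case ω < 0 (upper half-plane, counterclockwise contour ⇒ F(ω) = +2πi·ΣRes):
  Res_{z = 4 i} g(z) = - \frac{7 \omega e^{4 \omega}}{16} (pole of order 2)
  F(ω) = 2πi·ΣRes = - \frac{7 i \pi \omega e^{4 \omega}}{8}

Both cases combine into a single formula in |ω|:

F(ω) = - \frac{7 i \pi \omega e^{- 4 \left|{\omega}\right|}}{8}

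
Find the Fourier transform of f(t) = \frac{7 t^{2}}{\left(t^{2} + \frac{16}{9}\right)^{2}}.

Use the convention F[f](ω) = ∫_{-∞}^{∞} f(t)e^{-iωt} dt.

F(ω) = \frac{7 \pi \left(3 - 4 \left|{\omega}\right|\right) e^{- \frac{4 \left|{\omega}\right|}{3}}}{8}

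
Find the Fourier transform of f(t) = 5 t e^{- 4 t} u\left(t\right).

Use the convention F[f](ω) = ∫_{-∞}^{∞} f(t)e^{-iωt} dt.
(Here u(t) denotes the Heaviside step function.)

F(ω) = \frac{5}{\left(i \omega + 4\right)^{2}}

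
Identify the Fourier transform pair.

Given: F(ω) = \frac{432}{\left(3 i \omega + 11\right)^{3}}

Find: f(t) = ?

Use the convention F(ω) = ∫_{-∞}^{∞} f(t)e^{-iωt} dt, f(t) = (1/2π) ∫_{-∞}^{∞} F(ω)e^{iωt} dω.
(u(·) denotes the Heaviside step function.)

f(t) = 8 t^{2} e^{- \frac{11 t}{3}} u\left(t\right)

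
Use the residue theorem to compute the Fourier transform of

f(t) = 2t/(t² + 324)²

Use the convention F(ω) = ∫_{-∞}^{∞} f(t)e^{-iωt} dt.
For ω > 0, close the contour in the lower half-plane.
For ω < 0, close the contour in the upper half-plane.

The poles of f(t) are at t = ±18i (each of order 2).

Let g(z) = f(z)e^{-iωz}; for large |z| the factor e^{-iωz} decays in the lower half-plane when ω > 0 and in the upper half-plane when ω < 0.

Case ω > 0 (lower half-plane, clockwise contour ⇒ F(ω) = -2πi·ΣRes):
  Res_{z = - 18 i} g(z) = \frac{\omega e^{- 18 \omega}}{36} (pole of order 2)
  F(ω) = -2πi·ΣRes = - \frac{i \pi \omega e^{- 18 \omega}}{18}

Case ω < 0 (upper half-plane, counterclockwise contour ⇒ F(ω) = +2πi·ΣRes):
  Res_{z = 18 i} g(z) = - \frac{\omega e^{18 \omega}}{36} (pole of order 2)
  F(ω) = 2πi·ΣRes = - \frac{i \pi \omega e^{18 \omega}}{18}

Both cases combine into a single formula in |ω|:

F(ω) = - \frac{i \pi \omega e^{- 18 \left|{\omega}\right|}}{18}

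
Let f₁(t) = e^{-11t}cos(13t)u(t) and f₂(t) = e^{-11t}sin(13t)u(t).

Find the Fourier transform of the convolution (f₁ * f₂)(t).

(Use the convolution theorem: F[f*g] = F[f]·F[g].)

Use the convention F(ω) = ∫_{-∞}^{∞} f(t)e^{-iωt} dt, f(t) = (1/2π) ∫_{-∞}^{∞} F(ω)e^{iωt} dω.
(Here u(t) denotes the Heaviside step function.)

F[f₁*f₂](ω) = \frac{13 \left(i \omega + 11\right)}{\left(\left(i \omega + 11\right)^{2} + 169\right)^{2}}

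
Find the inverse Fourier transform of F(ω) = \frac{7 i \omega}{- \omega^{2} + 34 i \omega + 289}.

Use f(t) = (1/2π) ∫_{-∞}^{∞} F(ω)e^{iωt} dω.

f(t) = 7 \left(1 - 17 t\right) e^{- 17 t} u\left(t\right)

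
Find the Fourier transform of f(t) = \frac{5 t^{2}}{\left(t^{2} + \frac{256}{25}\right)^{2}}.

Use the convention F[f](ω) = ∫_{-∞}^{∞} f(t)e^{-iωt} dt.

F(ω) = \frac{5 \pi \left(5 - 16 \left|{\omega}\right|\right) e^{- \frac{16 \left|{\omega}\right|}{5}}}{32}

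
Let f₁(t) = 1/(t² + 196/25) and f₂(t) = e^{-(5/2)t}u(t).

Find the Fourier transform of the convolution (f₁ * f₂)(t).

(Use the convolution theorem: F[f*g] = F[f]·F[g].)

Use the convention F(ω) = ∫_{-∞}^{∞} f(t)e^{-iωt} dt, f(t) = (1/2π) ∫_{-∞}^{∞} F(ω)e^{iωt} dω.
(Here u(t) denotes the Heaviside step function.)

F[f₁*f₂](ω) = \frac{5 \pi e^{- \frac{14 \left|{\omega}\right|}{5}}}{7 \left(2 i \omega + 5\right)}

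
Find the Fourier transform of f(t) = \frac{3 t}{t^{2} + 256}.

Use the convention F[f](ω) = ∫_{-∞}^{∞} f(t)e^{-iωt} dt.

F(ω) = - 3 i \pi e^{- 16 \left|{\omega}\right|} \operatorname{sign}{\left(\omega \right)}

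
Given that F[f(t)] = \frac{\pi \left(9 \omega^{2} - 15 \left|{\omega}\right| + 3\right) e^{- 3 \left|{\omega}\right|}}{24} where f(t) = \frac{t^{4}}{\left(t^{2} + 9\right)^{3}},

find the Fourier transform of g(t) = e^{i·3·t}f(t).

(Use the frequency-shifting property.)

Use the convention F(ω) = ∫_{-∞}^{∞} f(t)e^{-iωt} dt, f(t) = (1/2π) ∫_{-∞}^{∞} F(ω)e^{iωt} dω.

F[g](ω) = \frac{\pi \left(3 \left(\omega - 3\right)^{2} - 5 \left|{\omega - 3}\right| + 1\right) e^{- 3 \left|{\omega - 3}\right|}}{8}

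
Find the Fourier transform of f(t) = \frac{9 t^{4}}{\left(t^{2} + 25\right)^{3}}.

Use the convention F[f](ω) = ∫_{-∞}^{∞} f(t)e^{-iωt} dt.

F(ω) = \frac{9 \pi \left(25 \omega^{2} - 25 \left|{\omega}\right| + 3\right) e^{- 5 \left|{\omega}\right|}}{40}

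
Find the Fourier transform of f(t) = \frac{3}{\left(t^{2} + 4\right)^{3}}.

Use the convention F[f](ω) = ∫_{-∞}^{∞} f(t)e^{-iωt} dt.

F(ω) = \frac{3 \pi \left(4 \omega^{2} + 6 \left|{\omega}\right| + 3\right) e^{- 2 \left|{\omega}\right|}}{256}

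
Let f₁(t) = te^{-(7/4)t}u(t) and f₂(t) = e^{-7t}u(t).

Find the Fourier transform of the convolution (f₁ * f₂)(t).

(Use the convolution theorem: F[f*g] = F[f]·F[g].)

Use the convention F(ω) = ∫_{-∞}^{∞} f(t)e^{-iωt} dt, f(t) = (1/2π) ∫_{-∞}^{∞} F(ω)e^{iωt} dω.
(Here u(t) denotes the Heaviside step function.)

F[f₁*f₂](ω) = \frac{16}{\left(i \omega + 7\right) \left(4 i \omega + 7\right)^{2}}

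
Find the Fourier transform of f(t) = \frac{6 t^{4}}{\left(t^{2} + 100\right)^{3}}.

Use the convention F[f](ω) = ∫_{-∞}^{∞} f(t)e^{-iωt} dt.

F(ω) = \frac{3 \pi \left(100 \omega^{2} - 50 \left|{\omega}\right| + 3\right) e^{- 10 \left|{\omega}\right|}}{40}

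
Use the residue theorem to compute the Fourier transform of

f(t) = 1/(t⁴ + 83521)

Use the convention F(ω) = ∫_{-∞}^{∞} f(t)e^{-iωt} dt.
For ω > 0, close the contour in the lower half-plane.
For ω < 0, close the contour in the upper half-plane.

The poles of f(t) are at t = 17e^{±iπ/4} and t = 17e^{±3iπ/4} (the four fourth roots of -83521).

Let g(z) = f(z)e^{-iωz}; for large |z| the factor e^{-iωz} decays in the lower half-plane when ω > 0 and in the upper half-plane when ω < 0.

Case ω > 0 (lower half-plane, clockwise contour ⇒ F(ω) = -2πi·ΣRes):
  Res_{z = - \frac{17 \sqrt{2}}{2} - \frac{17 \sqrt{2} i}{2}} g(z) = \frac{\sqrt{2} i \left(1 - i\right) e^{\frac{17 \sqrt{2} \omega \left(-1 + i\right)}{2}}}{39304}
  Res_{z = \frac{17 \sqrt{2}}{2} - \frac{17 \sqrt{2} i}{2}} g(z) = \frac{\sqrt{2} i \left(1 + i\right) e^{- \frac{17 \sqrt{2} \omega \left(1 + i\right)}{2}}}{39304}
  F(ω) = -2πi·ΣRes = \frac{\sqrt{2} \pi \left(1 - i\right) \left(e^{17 \sqrt{2} i \omega} + i\right) e^{- \frac{17 \sqrt{2} \omega \left(1 + i\right)}{2}}}{19652} = \frac{\pi e^{- \frac{17 \sqrt{2} \omega}{2}} \sin{\left(\frac{17 \sqrt{2} \omega}{2} + \frac{\pi}{4} \right)}}{4913}

Case ω < 0 (upper half-plane, counterclockwise contour ⇒ F(ω) = +2πi·ΣRes):
  Res_{z = \frac{17 \sqrt{2}}{2} + \frac{17 \sqrt{2} i}{2}} g(z) = \frac{\sqrt{2} i \left(-1 + i\right) e^{\frac{17 \sqrt{2} \omega \left(1 - i\right)}{2}}}{39304}
  Res_{z = - \frac{17 \sqrt{2}}{2} + \frac{17 \sqrt{2} i}{2}} g(z) = \frac{\sqrt{2} \left(1 - i\right) e^{\frac{17 \sqrt{2} \omega \left(1 + i\right)}{2}}}{39304}
  F(ω) = 2πi·ΣRes = - \frac{\sqrt{2} i \pi \left(i \left(1 - i\right) e^{\frac{17 \sqrt{2} \omega \left(1 - i\right)}{2}} - \left(1 - i\right) e^{\frac{17 \sqrt{2} \omega \left(1 + i\right)}{2}}\right)}{19652} = \frac{\pi e^{\frac{17 \sqrt{2} \omega}{2}} \cos{\left(\frac{17 \sqrt{2} \omega}{2} + \frac{\pi}{4} \right)}}{4913}

Both cases combine into a single formula in |ω|:

F(ω) = \frac{\pi e^{- \frac{17 \sqrt{2} \left|{\omega}\right|}{2}} \sin{\left(\frac{17 \sqrt{2} \left|{\omega}\right|}{2} + \frac{\pi}{4} \right)}}{4913}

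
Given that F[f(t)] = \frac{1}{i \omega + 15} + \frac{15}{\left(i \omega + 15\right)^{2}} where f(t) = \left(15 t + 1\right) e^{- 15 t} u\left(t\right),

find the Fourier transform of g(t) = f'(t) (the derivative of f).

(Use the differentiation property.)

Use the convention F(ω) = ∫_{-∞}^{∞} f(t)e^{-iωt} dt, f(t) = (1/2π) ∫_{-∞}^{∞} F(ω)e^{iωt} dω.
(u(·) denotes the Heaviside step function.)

F[g](ω) = \frac{\omega \left(\omega - 30 i\right)}{\omega^{2} - 30 i \omega - 225}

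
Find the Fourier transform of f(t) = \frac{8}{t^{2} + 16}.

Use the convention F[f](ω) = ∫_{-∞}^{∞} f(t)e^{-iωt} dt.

F(ω) = 2 \pi e^{- 4 \left|{\omega}\right|}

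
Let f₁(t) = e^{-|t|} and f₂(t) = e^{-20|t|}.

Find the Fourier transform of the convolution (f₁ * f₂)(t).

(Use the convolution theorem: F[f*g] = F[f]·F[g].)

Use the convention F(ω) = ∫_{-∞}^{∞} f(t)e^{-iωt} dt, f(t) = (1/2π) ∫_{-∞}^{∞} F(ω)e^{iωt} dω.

F[f₁*f₂](ω) = \frac{80}{\left(\omega^{2} + 1\right) \left(\omega^{2} + 400\right)}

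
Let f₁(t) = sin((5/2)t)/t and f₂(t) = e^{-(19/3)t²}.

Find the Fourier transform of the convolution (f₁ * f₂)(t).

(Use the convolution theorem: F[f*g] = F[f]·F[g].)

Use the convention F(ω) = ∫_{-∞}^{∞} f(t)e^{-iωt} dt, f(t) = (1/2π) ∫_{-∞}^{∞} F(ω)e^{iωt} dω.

F[f₁*f₂](ω) = \begin{cases} \frac{\sqrt{57} \pi^{\frac{3}{2}} e^{- \frac{3 \omega^{2}}{76}}}{19} & \text{for}\: \omega > - \frac{5}{2} \wedge \omega < \frac{5}{2} \\0 & \text{otherwise} \end{cases}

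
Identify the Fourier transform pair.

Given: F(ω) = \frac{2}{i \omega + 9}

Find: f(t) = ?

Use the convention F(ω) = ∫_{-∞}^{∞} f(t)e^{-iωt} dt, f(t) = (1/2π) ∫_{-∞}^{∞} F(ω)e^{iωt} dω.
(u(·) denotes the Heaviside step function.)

f(t) = 2 e^{- 9 t} u\left(t\right)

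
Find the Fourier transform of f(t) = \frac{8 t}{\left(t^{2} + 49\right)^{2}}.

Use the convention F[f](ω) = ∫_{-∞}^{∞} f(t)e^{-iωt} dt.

F(ω) = - \frac{4 i \pi \omega e^{- 7 \left|{\omega}\right|}}{7}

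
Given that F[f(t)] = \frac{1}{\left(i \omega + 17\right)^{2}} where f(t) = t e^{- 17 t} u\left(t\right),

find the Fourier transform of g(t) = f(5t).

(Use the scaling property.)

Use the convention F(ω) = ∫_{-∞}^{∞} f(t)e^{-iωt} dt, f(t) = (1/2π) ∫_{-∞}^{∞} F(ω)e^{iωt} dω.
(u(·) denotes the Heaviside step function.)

F[g](ω) = \frac{5}{\left(i \omega + 85\right)^{2}}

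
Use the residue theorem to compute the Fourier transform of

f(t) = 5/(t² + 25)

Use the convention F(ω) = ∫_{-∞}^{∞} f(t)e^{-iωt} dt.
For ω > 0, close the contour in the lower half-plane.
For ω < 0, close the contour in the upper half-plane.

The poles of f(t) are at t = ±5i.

Let g(z) = f(z)e^{-iωz}; for large |z| the factor e^{-iωz} decays in the lower half-plane when ω > 0 and in the upper half-plane when ω < 0.

Case ω > 0 (lower half-plane, clockwise contour ⇒ F(ω) = -2πi·ΣRes):
  Res_{z = - 5 i} g(z) = \frac{i e^{- 5 \omega}}{2}
  F(ω) = -2πi·ΣRes = \pi e^{- 5 \omega}

Case ω < 0 (upper half-plane, counterclockwise contour ⇒ F(ω) = +2πi·ΣRes):
  Res_{z = 5 i} g(z) = - \frac{i e^{5 \omega}}{2}
  F(ω) = 2πi·ΣRes = \pi e^{5 \omega}

Both cases combine into a single formula in |ω|:

F(ω) = \pi e^{- 5 \left|{\omega}\right|}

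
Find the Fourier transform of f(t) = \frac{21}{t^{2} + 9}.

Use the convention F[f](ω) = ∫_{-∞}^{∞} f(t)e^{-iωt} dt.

F(ω) = 7 \pi e^{- 3 \left|{\omega}\right|}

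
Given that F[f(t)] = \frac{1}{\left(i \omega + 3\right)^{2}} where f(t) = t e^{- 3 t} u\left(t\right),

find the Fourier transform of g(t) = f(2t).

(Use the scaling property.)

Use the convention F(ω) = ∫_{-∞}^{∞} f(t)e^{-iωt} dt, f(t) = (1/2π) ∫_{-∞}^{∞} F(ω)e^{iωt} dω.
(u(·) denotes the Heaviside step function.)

F[g](ω) = \frac{2}{\left(i \omega + 6\right)^{2}}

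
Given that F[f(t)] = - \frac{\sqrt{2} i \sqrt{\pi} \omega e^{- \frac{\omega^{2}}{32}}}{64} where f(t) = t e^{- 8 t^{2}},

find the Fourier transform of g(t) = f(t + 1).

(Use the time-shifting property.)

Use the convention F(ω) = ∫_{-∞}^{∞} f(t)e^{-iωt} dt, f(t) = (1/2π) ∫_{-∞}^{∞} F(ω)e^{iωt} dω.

F[g](ω) = - \frac{\sqrt{2} i \sqrt{\pi} \omega e^{- \omega \left(\frac{\omega}{32} - i\right)}}{64}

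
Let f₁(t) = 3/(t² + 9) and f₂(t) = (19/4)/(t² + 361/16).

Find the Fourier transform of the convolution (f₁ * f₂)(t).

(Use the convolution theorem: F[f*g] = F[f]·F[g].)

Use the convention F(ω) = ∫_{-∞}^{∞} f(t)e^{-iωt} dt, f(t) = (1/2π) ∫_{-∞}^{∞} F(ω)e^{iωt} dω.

F[f₁*f₂](ω) = \pi^{2} e^{- \frac{31 \left|{\omega}\right|}{4}}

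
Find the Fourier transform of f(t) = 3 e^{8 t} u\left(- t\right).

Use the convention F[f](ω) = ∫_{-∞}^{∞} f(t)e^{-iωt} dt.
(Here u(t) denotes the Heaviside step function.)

F(ω) = - \frac{3}{i \omega - 8}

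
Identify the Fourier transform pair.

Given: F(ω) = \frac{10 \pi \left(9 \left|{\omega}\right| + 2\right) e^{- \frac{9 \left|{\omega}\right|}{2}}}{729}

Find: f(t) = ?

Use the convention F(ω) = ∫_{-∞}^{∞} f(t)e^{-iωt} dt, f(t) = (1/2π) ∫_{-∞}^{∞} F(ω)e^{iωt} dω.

f(t) = \frac{5}{\left(t^{2} + \frac{81}{4}\right)^{2}}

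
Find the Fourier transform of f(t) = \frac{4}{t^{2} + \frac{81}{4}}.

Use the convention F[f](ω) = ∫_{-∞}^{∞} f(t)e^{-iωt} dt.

F(ω) = \frac{8 \pi e^{- \frac{9 \left|{\omega}\right|}{2}}}{9}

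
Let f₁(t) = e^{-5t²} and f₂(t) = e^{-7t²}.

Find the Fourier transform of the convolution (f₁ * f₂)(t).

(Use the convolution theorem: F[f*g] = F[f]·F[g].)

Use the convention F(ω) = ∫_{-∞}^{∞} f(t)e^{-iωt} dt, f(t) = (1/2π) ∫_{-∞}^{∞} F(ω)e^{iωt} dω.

F[f₁*f₂](ω) = \frac{\sqrt{35} \pi e^{- \frac{3 \omega^{2}}{35}}}{35}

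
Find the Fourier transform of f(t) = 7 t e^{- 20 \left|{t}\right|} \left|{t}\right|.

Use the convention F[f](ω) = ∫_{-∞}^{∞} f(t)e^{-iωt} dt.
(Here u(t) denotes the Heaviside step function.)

F(ω) = \frac{28 i \omega \left(\omega^{2} - 1200\right)}{\left(\omega^{2} + 400\right)^{3}}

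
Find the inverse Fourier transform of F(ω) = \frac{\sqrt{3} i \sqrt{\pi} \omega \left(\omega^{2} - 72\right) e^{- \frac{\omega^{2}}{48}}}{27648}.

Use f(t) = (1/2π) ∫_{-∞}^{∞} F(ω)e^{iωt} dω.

f(t) = 3 t^{3} e^{- 12 t^{2}}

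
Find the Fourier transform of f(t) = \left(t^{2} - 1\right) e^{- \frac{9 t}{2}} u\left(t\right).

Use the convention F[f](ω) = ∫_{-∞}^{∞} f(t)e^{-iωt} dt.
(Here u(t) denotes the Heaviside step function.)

F(ω) = \frac{2 \left(16 i \omega - \left(2 i \omega + 9\right)^{3} + 72\right)}{\left(2 i \omega + 9\right)^{4}}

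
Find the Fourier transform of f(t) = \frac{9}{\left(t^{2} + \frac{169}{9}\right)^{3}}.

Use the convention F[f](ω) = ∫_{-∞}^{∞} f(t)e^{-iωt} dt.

F(ω) = \frac{243 \pi \left(169 \omega^{2} + 117 \left|{\omega}\right| + 27\right) e^{- \frac{13 \left|{\omega}\right|}{3}}}{2970344}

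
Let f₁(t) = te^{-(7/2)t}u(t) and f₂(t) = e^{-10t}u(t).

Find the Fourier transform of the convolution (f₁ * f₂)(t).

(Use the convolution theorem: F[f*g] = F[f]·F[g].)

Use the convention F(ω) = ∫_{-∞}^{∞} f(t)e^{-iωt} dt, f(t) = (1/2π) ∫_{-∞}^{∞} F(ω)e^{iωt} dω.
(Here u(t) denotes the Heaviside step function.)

F[f₁*f₂](ω) = \frac{4}{\left(i \omega + 10\right) \left(2 i \omega + 7\right)^{2}}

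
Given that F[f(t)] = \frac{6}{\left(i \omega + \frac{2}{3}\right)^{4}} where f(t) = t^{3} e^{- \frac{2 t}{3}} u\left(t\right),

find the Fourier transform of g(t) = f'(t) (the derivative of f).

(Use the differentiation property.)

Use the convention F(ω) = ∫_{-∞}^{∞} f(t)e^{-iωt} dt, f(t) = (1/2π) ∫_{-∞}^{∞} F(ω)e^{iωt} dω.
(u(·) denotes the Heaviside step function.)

F[g](ω) = \frac{486 i \omega}{\left(3 i \omega + 2\right)^{4}}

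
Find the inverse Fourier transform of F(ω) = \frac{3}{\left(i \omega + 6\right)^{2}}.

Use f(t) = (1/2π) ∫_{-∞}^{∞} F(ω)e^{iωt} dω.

f(t) = 3 t e^{- 6 t} u\left(t\right)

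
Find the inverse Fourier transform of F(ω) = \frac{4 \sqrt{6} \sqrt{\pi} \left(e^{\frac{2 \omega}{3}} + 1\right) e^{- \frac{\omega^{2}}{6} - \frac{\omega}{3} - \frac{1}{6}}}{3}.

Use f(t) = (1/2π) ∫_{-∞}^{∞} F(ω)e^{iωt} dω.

f(t) = 8 e^{- \frac{3 t^{2}}{2}} \cos{\left(t \right)}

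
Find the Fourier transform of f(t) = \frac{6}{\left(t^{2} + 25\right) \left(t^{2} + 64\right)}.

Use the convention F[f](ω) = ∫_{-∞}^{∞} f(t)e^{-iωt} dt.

F(ω) = \frac{\pi \left(8 e^{3 \left|{\omega}\right|} - 5\right) e^{- 8 \left|{\omega}\right|}}{260}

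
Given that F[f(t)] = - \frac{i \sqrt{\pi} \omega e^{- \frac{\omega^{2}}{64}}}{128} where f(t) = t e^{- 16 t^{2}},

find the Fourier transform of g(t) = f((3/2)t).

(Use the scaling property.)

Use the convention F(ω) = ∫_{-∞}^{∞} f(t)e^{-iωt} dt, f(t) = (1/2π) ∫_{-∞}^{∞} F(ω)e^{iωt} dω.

F[g](ω) = - \frac{i \sqrt{\pi} \omega e^{- \frac{\omega^{2}}{144}}}{288}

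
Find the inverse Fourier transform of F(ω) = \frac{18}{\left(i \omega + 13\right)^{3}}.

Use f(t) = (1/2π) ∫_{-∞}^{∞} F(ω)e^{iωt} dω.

f(t) = 9 t^{2} e^{- 13 t} u\left(t\right)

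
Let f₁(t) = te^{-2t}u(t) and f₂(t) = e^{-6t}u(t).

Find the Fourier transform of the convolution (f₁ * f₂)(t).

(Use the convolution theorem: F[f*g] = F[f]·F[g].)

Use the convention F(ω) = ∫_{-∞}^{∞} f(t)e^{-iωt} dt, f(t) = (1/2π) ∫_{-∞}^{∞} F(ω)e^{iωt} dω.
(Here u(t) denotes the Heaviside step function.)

F[f₁*f₂](ω) = \frac{1}{\left(i \omega + 2\right)^{2} \left(i \omega + 6\right)}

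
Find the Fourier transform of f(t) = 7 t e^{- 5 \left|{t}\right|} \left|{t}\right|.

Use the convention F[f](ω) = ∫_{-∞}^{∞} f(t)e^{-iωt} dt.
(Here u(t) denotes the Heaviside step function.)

F(ω) = \frac{28 i \omega \left(\omega^{2} - 75\right)}{\left(\omega^{2} + 25\right)^{3}}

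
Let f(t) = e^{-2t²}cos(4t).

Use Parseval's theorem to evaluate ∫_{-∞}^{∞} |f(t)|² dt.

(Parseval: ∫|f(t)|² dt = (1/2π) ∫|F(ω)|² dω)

∫|f(t)|² dt = \frac{\sqrt{\pi} \left(1 + e^{4}\right)}{4 e^{4}}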